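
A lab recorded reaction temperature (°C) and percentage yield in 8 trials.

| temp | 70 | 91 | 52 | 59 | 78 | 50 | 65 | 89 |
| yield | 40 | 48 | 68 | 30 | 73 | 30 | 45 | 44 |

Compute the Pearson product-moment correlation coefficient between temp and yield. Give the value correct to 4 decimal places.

n = 8, Σx = 554, Σy = 378, Σx² = 40096, Σy² = 19618, Σxy = 26509
nΣxy − ΣxΣy = 212072 − 209412 = 2660
nΣx² − (Σx)² = 320768 − 306916 = 13852; nΣy² − (Σy)² = 156944 − 142884 = 14060
r = 2660 / √(13852 × 14060) = 2660 / 13955.6125 ≈ 0.1906

0.1906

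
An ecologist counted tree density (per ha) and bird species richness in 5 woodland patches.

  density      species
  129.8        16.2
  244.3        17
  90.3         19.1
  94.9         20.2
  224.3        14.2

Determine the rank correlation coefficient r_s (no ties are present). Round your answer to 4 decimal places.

Rank density: 3, 5, 1, 2, 4
Rank species: 2, 3, 4, 5, 1
d = rank(density) − rank(species): 1, 2, -3, -3, 3; Σd² = 32
ρ = 1 − 6Σd² / [n(n²−1)] = 1 − 6×32 / (5×24) = 1 − 192/120 ≈ -0.6000

-0.6000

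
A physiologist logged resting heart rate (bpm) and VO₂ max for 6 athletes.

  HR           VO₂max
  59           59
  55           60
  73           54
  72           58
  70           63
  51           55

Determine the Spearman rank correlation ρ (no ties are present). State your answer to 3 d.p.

Rank HR: 3, 2, 6, 5, 4, 1
Rank VO₂max: 4, 5, 1, 3, 6, 2
d = rank(HR) − rank(VO₂max): -1, -3, 5, 2, -2, -1; Σd² = 44
ρ = 1 − 6Σd² / [n(n²−1)] = 1 − 6×44 / (6×35) = 1 − 264/210 ≈ -0.257

-0.257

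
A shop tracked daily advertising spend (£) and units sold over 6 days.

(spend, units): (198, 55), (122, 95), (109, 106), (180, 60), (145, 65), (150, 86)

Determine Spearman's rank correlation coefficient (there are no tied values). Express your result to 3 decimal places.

-0.943

Rank spend: 6, 2, 1, 5, 3, 4
Rank units: 1, 5, 6, 2, 3, 4
d = rank(spend) − rank(units): 5, -3, -5, 3, 0, 0; Σd² = 68
ρ = 1 − 6Σd² / [n(n²−1)] = 1 − 6×68 / (6×35) = 1 − 408/210 ≈ -0.943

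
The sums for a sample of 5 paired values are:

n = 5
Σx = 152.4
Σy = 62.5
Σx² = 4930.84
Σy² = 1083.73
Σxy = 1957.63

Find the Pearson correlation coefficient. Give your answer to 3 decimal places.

0.179

r = (nΣxy − ΣxΣy) / √[(nΣx² − (Σx)²)(nΣy² − (Σy)²)]
Numerator: 5×1957.63 − 152.4×62.5 = 263.15
Denominator: √[(24654.2 − 23225.76)(5418.65 − 3906.25)] = √[1428.44 × 1512.4] = 1469.8206
r = 263.15 / 1469.8206 ≈ 0.179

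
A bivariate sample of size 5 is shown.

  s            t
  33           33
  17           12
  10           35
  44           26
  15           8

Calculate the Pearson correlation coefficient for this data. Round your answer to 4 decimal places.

n = 5, Σs = 119, Σt = 114, Σs² = 3639, Σt² = 3198, Σst = 2907
nΣst − ΣsΣt = 14535 − 13566 = 969
nΣs² − (Σs)² = 18195 − 14161 = 4034; nΣt² − (Σt)² = 15990 − 12996 = 2994
r = 969 / √(4034 × 2994) = 969 / 3475.3124 ≈ 0.2788

0.2788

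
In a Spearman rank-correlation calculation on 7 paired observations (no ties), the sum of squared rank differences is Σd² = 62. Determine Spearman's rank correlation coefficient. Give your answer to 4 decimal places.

-0.1071

ρ = 1 − 6Σd² / [n(n²−1)] = 1 − 6×62 / (7×48)
  = 1 − 372/336 = 1 − 1.10714 ≈ -0.1071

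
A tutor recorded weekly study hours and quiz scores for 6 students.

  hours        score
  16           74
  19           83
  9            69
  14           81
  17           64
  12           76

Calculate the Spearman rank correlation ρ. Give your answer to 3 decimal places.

0.257

Rank hours: 4, 6, 1, 3, 5, 2
Rank score: 3, 6, 2, 5, 1, 4
d = rank(hours) − rank(score): 1, 0, -1, -2, 4, -2; Σd² = 26
ρ = 1 − 6Σd² / [n(n²−1)] = 1 − 6×26 / (6×35) = 1 − 156/210 ≈ 0.257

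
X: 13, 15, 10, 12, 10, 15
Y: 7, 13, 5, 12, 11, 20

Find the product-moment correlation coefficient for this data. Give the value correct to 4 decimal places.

0.6759

n = 6, ΣX = 75, ΣY = 68, ΣX² = 963, ΣY² = 908, ΣXY = 890
nΣXY − ΣXΣY = 5340 − 5100 = 240
nΣX² − (ΣX)² = 5778 − 5625 = 153; nΣY² − (ΣY)² = 5448 − 4624 = 824
r = 240 / √(153 × 824) = 240 / 355.0662 ≈ 0.6759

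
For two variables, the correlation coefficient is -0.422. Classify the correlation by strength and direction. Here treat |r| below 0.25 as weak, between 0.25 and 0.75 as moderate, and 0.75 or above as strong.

moderate negative

r = -0.422 < 0 so the relationship is negative.
|r| = 0.422, which falls in the moderate range.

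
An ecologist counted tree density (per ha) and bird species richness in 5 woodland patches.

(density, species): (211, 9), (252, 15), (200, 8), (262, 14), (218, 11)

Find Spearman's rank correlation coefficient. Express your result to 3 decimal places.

Rank density: 2, 4, 1, 5, 3
Rank species: 2, 5, 1, 4, 3
d = rank(density) − rank(species): 0, -1, 0, 1, 0; Σd² = 2
ρ = 1 − 6Σd² / [n(n²−1)] = 1 − 6×2 / (5×24) = 1 − 12/120 ≈ 0.900

0.900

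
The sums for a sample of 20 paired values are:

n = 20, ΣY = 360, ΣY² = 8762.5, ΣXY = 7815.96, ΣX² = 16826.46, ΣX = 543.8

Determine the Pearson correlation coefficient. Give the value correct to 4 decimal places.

-0.9140

r = (nΣXY − ΣXΣY) / √[(nΣX² − (ΣX)²)(nΣY² − (ΣY)²)]
Numerator: 20×7815.96 − 543.8×360 = -39448.8
Denominator: √[(336529.2 − 295718.44)(175250 − 129600)] = √[40810.76 × 45650] = 43162.6134
r = -39448.8 / 43162.6134 ≈ -0.9140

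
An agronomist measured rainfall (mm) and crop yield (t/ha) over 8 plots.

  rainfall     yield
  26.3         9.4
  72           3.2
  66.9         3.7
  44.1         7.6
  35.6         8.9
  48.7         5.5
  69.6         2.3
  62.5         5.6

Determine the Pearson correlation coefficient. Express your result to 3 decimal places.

n = 8, Σx = 425.7, Σy = 46.2, Σx² = 24685.57, Σy² = 316.16, Σxy = 2155.08
nΣxy − ΣxΣy = 17240.64 − 19667.34 = -2426.7
nΣx² − (Σx)² = 197484.56 − 181220.49 = 16264.07; nΣy² − (Σy)² = 2529.28 − 2134.44 = 394.84
r = -2426.7 / √(16264.07 × 394.84) = -2426.7 / 2534.1084 ≈ -0.958

-0.958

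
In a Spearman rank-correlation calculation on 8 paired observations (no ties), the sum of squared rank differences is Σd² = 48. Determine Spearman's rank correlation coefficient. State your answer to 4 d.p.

ρ = 1 − 6Σd² / [n(n²−1)] = 1 − 6×48 / (8×63)
  = 1 − 288/504 = 1 − 0.57143 ≈ 0.4286

0.4286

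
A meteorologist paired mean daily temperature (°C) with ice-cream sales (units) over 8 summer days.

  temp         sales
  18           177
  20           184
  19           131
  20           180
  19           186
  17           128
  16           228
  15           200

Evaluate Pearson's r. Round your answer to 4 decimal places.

-0.3216

n = 8, Σx = 144, Σy = 1414, Σx² = 2616, Σy² = 257710, Σxy = 25313
nΣxy − ΣxΣy = 202504 − 203616 = -1112
nΣx² − (Σx)² = 20928 − 20736 = 192; nΣy² − (Σy)² = 2061680 − 1999396 = 62284
r = -1112 / √(192 × 62284) = -1112 / 3458.1105 ≈ -0.3216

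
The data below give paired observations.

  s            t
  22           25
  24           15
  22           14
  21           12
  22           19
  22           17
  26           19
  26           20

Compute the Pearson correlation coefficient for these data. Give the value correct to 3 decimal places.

n = 8, Σs = 185, Σt = 141, Σs² = 4305, Σt² = 2601, Σst = 3276
nΣst − ΣsΣt = 26208 − 26085 = 123
nΣs² − (Σs)² = 34440 − 34225 = 215; nΣt² − (Σt)² = 20808 − 19881 = 927
r = 123 / √(215 × 927) = 123 / 446.4359 ≈ 0.276

0.276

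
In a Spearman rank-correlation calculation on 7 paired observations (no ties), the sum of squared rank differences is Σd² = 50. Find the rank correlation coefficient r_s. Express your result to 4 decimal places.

0.1071

ρ = 1 − 6Σd² / [n(n²−1)] = 1 − 6×50 / (7×48)
  = 1 − 300/336 = 1 − 0.89286 ≈ 0.1071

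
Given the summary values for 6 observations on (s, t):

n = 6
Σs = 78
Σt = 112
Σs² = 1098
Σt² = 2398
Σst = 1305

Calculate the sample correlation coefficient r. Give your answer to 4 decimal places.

r = (nΣst − ΣsΣt) / √[(nΣs² − (Σs)²)(nΣt² − (Σt)²)]
Numerator: 6×1305 − 78×112 = -906
Denominator: √[(6588 − 6084)(14388 − 12544)] = √[504 × 1844] = 964.0415
r = -906 / 964.0415 ≈ -0.9398

-0.9398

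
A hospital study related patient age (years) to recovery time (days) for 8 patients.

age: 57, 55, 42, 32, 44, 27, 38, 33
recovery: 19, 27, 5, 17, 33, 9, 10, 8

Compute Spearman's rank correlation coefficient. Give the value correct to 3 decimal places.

Rank age: 8, 7, 5, 2, 6, 1, 4, 3
Rank recovery: 6, 7, 1, 5, 8, 3, 4, 2
d = rank(age) − rank(recovery): 2, 0, 4, -3, -2, -2, 0, 1; Σd² = 38
ρ = 1 − 6Σd² / [n(n²−1)] = 1 − 6×38 / (8×63) = 1 − 228/504 ≈ 0.548

0.548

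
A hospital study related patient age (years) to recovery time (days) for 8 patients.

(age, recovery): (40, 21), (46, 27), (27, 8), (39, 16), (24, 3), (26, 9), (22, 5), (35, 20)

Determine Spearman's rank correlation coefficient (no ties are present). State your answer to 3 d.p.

0.929

Rank age: 7, 8, 4, 6, 2, 3, 1, 5
Rank recovery: 7, 8, 3, 5, 1, 4, 2, 6
d = rank(age) − rank(recovery): 0, 0, 1, 1, 1, -1, -1, -1; Σd² = 6
ρ = 1 − 6Σd² / [n(n²−1)] = 1 − 6×6 / (8×63) = 1 − 36/504 ≈ 0.929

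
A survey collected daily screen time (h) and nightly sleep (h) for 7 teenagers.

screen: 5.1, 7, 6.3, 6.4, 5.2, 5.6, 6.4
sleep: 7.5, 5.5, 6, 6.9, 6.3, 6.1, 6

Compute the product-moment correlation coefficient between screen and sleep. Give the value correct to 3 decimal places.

-0.625

n = 7, Σx = 42, Σy = 44.3, Σx² = 255.02, Σy² = 283.01, Σxy = 264.03
nΣxy − ΣxΣy = 1848.21 − 1860.6 = -12.39
nΣx² − (Σx)² = 1785.14 − 1764 = 21.14; nΣy² − (Σy)² = 1981.07 − 1962.49 = 18.58
r = -12.39 / √(21.14 × 18.58) = -12.39 / 19.8187 ≈ -0.625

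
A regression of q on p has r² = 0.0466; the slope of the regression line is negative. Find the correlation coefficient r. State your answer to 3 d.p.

-0.216

|r| = √0.0466 = 0.216
The association is negative, so r = −0.216.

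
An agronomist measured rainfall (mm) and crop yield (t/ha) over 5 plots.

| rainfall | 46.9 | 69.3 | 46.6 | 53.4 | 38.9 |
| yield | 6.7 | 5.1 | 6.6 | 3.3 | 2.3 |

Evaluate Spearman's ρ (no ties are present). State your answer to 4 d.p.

0.2000

Rank rainfall: 3, 5, 2, 4, 1
Rank yield: 5, 3, 4, 2, 1
d = rank(rainfall) − rank(yield): -2, 2, -2, 2, 0; Σd² = 16
ρ = 1 − 6Σd² / [n(n²−1)] = 1 − 6×16 / (5×24) = 1 − 96/120 ≈ 0.2000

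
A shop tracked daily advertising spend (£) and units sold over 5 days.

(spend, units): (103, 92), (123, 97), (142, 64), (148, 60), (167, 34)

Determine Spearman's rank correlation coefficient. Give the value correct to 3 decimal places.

-0.900

Rank spend: 1, 2, 3, 4, 5
Rank units: 4, 5, 3, 2, 1
d = rank(spend) − rank(units): -3, -3, 0, 2, 4; Σd² = 38
ρ = 1 − 6Σd² / [n(n²−1)] = 1 − 6×38 / (5×24) = 1 − 228/120 ≈ -0.900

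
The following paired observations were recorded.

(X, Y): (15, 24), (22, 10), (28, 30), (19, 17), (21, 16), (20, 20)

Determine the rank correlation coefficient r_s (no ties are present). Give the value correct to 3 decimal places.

-0.086

Rank X: 1, 5, 6, 2, 4, 3
Rank Y: 5, 1, 6, 3, 2, 4
d = rank(X) − rank(Y): -4, 4, 0, -1, 2, -1; Σd² = 38
ρ = 1 − 6Σd² / [n(n²−1)] = 1 − 6×38 / (6×35) = 1 − 228/210 ≈ -0.086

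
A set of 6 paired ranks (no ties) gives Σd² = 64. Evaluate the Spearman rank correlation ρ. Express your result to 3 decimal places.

-0.829

ρ = 1 − 6Σd² / [n(n²−1)] = 1 − 6×64 / (6×35)
  = 1 − 384/210 = 1 − 1.8286 ≈ -0.829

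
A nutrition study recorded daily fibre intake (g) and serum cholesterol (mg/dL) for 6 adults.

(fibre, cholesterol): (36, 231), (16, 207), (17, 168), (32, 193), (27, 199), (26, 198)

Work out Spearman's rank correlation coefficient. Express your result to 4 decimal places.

0.2571

Rank fibre: 6, 1, 2, 5, 4, 3
Rank cholesterol: 6, 5, 1, 2, 4, 3
d = rank(fibre) − rank(cholesterol): 0, -4, 1, 3, 0, 0; Σd² = 26
ρ = 1 − 6Σd² / [n(n²−1)] = 1 − 6×26 / (6×35) = 1 − 156/210 ≈ 0.2571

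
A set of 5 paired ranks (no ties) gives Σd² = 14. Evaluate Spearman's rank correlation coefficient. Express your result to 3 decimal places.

0.300

ρ = 1 − 6Σd² / [n(n²−1)] = 1 − 6×14 / (5×24)
  = 1 − 84/120 = 1 − 0.7000 ≈ 0.300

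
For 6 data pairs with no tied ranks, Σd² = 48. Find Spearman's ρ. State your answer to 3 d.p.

ρ = 1 − 6Σd² / [n(n²−1)] = 1 − 6×48 / (6×35)
  = 1 − 288/210 = 1 − 1.3714 ≈ -0.371

-0.371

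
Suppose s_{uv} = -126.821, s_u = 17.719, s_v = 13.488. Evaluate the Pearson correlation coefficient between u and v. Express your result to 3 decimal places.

r = Cov(u,v) / (s_u · s_v) = -126.821 / (17.719 × 13.488)
  = -126.821 / 238.9939 ≈ -0.531

-0.531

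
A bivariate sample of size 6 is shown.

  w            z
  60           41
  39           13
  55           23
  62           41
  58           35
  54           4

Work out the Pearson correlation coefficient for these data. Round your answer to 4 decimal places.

0.6874

n = 6, Σw = 328, Σz = 157, Σw² = 18270, Σz² = 5301, Σwz = 9020
nΣwz − ΣwΣz = 54120 − 51496 = 2624
nΣw² − (Σw)² = 109620 − 107584 = 2036; nΣz² − (Σz)² = 31806 − 24649 = 7157
r = 2624 / √(2036 × 7157) = 2624 / 3817.2833 ≈ 0.6874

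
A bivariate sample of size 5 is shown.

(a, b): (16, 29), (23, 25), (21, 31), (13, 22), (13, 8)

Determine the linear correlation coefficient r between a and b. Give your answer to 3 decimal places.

0.610

n = 5, Σa = 86, Σb = 115, Σa² = 1564, Σb² = 2975, Σab = 2080
nΣab − ΣaΣb = 10400 − 9890 = 510
nΣa² − (Σa)² = 7820 − 7396 = 424; nΣb² − (Σb)² = 14875 − 13225 = 1650
r = 510 / √(424 × 1650) = 510 / 836.4209 ≈ 0.610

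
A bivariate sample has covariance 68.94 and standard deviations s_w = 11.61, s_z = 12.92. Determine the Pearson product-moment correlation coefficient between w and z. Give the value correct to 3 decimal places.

0.460

r = Cov(w,z) / (s_w · s_z) = 68.94 / (11.61 × 12.92)
  = 68.94 / 150.0012 ≈ 0.460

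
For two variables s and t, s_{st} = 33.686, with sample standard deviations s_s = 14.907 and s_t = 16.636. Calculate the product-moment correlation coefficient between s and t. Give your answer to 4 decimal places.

r = Cov(s,t) / (s_s · s_t) = 33.686 / (14.907 × 16.636)
  = 33.686 / 247.9929 ≈ 0.1358

0.1358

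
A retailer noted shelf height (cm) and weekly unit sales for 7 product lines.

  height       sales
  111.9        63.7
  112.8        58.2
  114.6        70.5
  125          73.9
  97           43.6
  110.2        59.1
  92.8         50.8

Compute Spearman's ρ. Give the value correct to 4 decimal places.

Rank height: 4, 5, 6, 7, 2, 3, 1
Rank sales: 5, 3, 6, 7, 1, 4, 2
d = rank(height) − rank(sales): -1, 2, 0, 0, 1, -1, -1; Σd² = 8
ρ = 1 − 6Σd² / [n(n²−1)] = 1 − 6×8 / (7×48) = 1 − 48/336 ≈ 0.8571

0.8571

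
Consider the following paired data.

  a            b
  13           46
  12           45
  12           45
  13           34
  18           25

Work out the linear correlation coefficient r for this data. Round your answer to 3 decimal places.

n = 5, Σa = 68, Σb = 195, Σa² = 950, Σb² = 7947, Σab = 2570
nΣab − ΣaΣb = 12850 − 13260 = -410
nΣa² − (Σa)² = 4750 − 4624 = 126; nΣb² − (Σb)² = 39735 − 38025 = 1710
r = -410 / √(126 × 1710) = -410 / 464.1767 ≈ -0.883

-0.883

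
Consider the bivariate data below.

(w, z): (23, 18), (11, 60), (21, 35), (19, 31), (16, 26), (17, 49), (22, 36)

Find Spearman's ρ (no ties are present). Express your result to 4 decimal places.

Rank w: 7, 1, 5, 4, 2, 3, 6
Rank z: 1, 7, 4, 3, 2, 6, 5
d = rank(w) − rank(z): 6, -6, 1, 1, 0, -3, 1; Σd² = 84
ρ = 1 − 6Σd² / [n(n²−1)] = 1 − 6×84 / (7×48) = 1 − 504/336 ≈ -0.5000

-0.5000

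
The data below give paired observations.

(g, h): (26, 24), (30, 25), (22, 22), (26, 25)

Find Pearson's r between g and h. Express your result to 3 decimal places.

n = 4, Σg = 104, Σh = 96, Σg² = 2736, Σh² = 2310, Σgh = 2508
nΣgh − ΣgΣh = 10032 − 9984 = 48
nΣg² − (Σg)² = 10944 − 10816 = 128; nΣh² − (Σh)² = 9240 − 9216 = 24
r = 48 / √(128 × 24) = 48 / 55.4256 ≈ 0.866

0.866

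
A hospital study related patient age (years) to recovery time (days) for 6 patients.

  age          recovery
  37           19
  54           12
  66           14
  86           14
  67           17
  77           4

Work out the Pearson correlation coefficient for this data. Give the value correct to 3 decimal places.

n = 6, Σx = 387, Σy = 80, Σx² = 26455, Σy² = 1202, Σxy = 4926
nΣxy − ΣxΣy = 29556 − 30960 = -1404
nΣx² − (Σx)² = 158730 − 149769 = 8961; nΣy² − (Σy)² = 7212 − 6400 = 812
r = -1404 / √(8961 × 812) = -1404 / 2697.4677 ≈ -0.520

-0.520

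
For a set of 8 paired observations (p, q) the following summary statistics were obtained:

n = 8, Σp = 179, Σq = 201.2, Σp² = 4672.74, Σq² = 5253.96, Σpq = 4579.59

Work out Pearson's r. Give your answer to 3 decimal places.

r = (nΣpq − ΣpΣq) / √[(nΣp² − (Σp)²)(nΣq² − (Σq)²)]
Numerator: 8×4579.59 − 179×201.2 = 621.92
Denominator: √[(37381.92 − 32041)(42031.68 − 40481.44)] = √[5340.92 × 1550.24] = 2877.4481
r = 621.92 / 2877.4481 ≈ 0.216

0.216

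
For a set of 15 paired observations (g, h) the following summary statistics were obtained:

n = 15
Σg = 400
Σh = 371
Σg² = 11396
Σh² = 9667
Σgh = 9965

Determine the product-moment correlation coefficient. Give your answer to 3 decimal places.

0.120

r = (nΣgh − ΣgΣh) / √[(nΣg² − (Σg)²)(nΣh² − (Σh)²)]
Numerator: 15×9965 − 400×371 = 1075
Denominator: √[(170940 − 160000)(145005 − 137641)] = √[10940 × 7364] = 8975.6426
r = 1075 / 8975.6426 ≈ 0.120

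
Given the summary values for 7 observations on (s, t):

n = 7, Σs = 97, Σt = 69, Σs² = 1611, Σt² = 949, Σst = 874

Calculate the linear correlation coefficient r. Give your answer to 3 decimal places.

r = (nΣst − ΣsΣt) / √[(nΣs² − (Σs)²)(nΣt² − (Σt)²)]
Numerator: 7×874 − 97×69 = -575
Denominator: √[(11277 − 9409)(6643 − 4761)] = √[1868 × 1882] = 1874.9869
r = -575 / 1874.9869 ≈ -0.307

-0.307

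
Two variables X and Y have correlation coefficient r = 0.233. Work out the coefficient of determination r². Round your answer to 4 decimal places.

0.0543

r² = (0.233)² = 0.0543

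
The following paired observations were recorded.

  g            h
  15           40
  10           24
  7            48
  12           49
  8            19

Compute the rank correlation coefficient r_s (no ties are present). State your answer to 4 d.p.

0.2000

Rank g: 5, 3, 1, 4, 2
Rank h: 3, 2, 4, 5, 1
d = rank(g) − rank(h): 2, 1, -3, -1, 1; Σd² = 16
ρ = 1 − 6Σd² / [n(n²−1)] = 1 − 6×16 / (5×24) = 1 − 96/120 ≈ 0.2000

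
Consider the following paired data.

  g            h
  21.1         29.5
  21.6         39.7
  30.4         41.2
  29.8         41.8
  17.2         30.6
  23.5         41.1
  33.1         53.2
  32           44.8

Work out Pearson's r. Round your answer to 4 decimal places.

n = 8, Σg = 208.7, Σh = 321.9, Σg² = 5691.67, Σh² = 13353.87, Σgh = 8664.78
nΣgh − ΣgΣh = 69318.24 − 67180.53 = 2137.71
nΣg² − (Σg)² = 45533.36 − 43555.69 = 1977.67; nΣh² − (Σh)² = 106830.96 − 103619.61 = 3211.35
r = 2137.71 / √(1977.67 × 3211.35) = 2137.71 / 2520.1172 ≈ 0.8483

0.8483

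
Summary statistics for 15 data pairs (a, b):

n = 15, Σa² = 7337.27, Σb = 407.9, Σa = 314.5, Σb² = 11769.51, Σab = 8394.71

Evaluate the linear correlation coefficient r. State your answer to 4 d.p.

r = (nΣab − ΣaΣb) / √[(nΣa² − (Σa)²)(nΣb² − (Σb)²)]
Numerator: 15×8394.71 − 314.5×407.9 = -2363.9
Denominator: √[(110059.05 − 98910.25)(176542.65 − 166382.41)] = √[11148.8 × 10160.24] = 10643.0486
r = -2363.9 / 10643.0486 ≈ -0.2221

-0.2221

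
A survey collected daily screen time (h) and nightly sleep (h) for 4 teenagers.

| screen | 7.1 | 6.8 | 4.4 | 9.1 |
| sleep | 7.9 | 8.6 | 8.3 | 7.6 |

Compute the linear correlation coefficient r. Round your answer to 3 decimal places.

n = 4, Σx = 27.4, Σy = 32.4, Σx² = 198.82, Σy² = 263.02, Σxy = 220.25
nΣxy − ΣxΣy = 881 − 887.76 = -6.76
nΣx² − (Σx)² = 795.28 − 750.76 = 44.52; nΣy² − (Σy)² = 1052.08 − 1049.76 = 2.32
r = -6.76 / √(44.52 × 2.32) = -6.76 / 10.1630 ≈ -0.665

-0.665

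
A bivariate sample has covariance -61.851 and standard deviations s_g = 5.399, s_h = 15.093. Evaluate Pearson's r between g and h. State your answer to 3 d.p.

r = Cov(g,h) / (s_g · s_h) = -61.851 / (5.399 × 15.093)
  = -61.851 / 81.4871 ≈ -0.759

-0.759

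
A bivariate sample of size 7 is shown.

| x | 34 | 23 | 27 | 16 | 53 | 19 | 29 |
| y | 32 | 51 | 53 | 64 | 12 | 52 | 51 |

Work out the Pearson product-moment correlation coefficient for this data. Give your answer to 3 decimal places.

n = 7, Σx = 201, Σy = 315, Σx² = 6681, Σy² = 15979, Σxy = 7819
nΣxy − ΣxΣy = 54733 − 63315 = -8582
nΣx² − (Σx)² = 46767 − 40401 = 6366; nΣy² − (Σy)² = 111853 − 99225 = 12628
r = -8582 / √(6366 × 12628) = -8582 / 8966.0386 ≈ -0.957

-0.957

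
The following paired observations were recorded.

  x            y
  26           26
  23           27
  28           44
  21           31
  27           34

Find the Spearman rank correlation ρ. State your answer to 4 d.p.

0.6000

Rank x: 3, 2, 5, 1, 4
Rank y: 1, 2, 5, 3, 4
d = rank(x) − rank(y): 2, 0, 0, -2, 0; Σd² = 8
ρ = 1 − 6Σd² / [n(n²−1)] = 1 − 6×8 / (5×24) = 1 − 48/120 ≈ 0.6000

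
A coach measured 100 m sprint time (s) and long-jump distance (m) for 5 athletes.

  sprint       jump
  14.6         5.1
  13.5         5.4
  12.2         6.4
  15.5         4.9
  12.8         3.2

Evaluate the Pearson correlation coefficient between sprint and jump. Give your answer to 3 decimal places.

-0.105

n = 5, Σx = 68.6, Σy = 25, Σx² = 948.34, Σy² = 130.38, Σxy = 342.35
nΣxy − ΣxΣy = 1711.75 − 1715 = -3.25
nΣx² − (Σx)² = 4741.7 − 4705.96 = 35.74; nΣy² − (Σy)² = 651.9 − 625 = 26.9
r = -3.25 / √(35.74 × 26.9) = -3.25 / 31.0065 ≈ -0.105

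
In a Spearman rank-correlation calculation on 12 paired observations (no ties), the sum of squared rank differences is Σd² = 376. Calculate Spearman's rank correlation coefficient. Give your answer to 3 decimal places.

ρ = 1 − 6Σd² / [n(n²−1)] = 1 − 6×376 / (12×143)
  = 1 − 2256/1716 = 1 − 1.3147 ≈ -0.315

-0.315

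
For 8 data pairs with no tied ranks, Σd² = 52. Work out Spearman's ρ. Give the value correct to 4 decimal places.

0.3810

ρ = 1 − 6Σd² / [n(n²−1)] = 1 − 6×52 / (8×63)
  = 1 − 312/504 = 1 − 0.61905 ≈ 0.3810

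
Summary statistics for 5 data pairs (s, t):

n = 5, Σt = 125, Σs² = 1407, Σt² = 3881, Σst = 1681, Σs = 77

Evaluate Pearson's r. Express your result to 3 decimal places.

r = (nΣst − ΣsΣt) / √[(nΣs² − (Σs)²)(nΣt² − (Σt)²)]
Numerator: 5×1681 − 77×125 = -1220
Denominator: √[(7035 − 5929)(19405 − 15625)] = √[1106 × 3780] = 2044.6711
r = -1220 / 2044.6711 ≈ -0.597

-0.597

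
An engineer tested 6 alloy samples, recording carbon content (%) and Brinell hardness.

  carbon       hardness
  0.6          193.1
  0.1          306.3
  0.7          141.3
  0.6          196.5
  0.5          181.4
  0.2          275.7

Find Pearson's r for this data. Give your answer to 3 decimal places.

n = 6, Σx = 2.7, Σy = 1294.3, Σx² = 1.51, Σy² = 298601.69, Σxy = 509.14
nΣxy − ΣxΣy = 3054.84 − 3494.61 = -439.77
nΣx² − (Σx)² = 9.06 − 7.29 = 1.77; nΣy² − (Σy)² = 1791610.14 − 1675212.49 = 116397.65
r = -439.77 / √(1.77 × 116397.65) = -439.77 / 453.8985 ≈ -0.969

-0.969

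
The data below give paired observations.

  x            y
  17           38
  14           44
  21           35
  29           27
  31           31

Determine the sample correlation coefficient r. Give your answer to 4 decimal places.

-0.9273

n = 5, Σx = 112, Σy = 175, Σx² = 2728, Σy² = 6295, Σxy = 3741
nΣxy − ΣxΣy = 18705 − 19600 = -895
nΣx² − (Σx)² = 13640 − 12544 = 1096; nΣy² − (Σy)² = 31475 − 30625 = 850
r = -895 / √(1096 × 850) = -895 / 965.1943 ≈ -0.9273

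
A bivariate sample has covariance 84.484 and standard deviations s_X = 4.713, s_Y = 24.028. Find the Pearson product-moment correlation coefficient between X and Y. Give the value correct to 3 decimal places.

r = Cov(X,Y) / (s_X · s_Y) = 84.484 / (4.713 × 24.028)
  = 84.484 / 113.2440 ≈ 0.746

0.746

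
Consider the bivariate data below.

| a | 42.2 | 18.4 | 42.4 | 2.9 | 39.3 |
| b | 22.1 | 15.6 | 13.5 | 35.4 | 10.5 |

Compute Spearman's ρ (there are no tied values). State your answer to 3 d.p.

-0.500

Rank a: 4, 2, 5, 1, 3
Rank b: 4, 3, 2, 5, 1
d = rank(a) − rank(b): 0, -1, 3, -4, 2; Σd² = 30
ρ = 1 − 6Σd² / [n(n²−1)] = 1 − 6×30 / (5×24) = 1 − 180/120 ≈ -0.500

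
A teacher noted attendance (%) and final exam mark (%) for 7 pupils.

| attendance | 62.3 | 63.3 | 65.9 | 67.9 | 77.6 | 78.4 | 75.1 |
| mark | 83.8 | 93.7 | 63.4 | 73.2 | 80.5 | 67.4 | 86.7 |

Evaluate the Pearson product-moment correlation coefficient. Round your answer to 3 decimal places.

n = 7, Σx = 490.5, Σy = 548.7, Σx² = 34649.73, Σy² = 43719.83, Σxy = 38342.42
nΣxy − ΣxΣy = 268396.94 − 269137.35 = -740.41
nΣx² − (Σx)² = 242548.11 − 240590.25 = 1957.86; nΣy² − (Σy)² = 306038.81 − 301071.69 = 4967.12
r = -740.41 / √(1957.86 × 4967.12) = -740.41 / 3118.4813 ≈ -0.237

-0.237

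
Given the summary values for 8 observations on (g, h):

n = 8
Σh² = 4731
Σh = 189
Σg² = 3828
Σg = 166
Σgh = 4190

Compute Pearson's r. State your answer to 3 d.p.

0.840

r = (nΣgh − ΣgΣh) / √[(nΣg² − (Σg)²)(nΣh² − (Σh)²)]
Numerator: 8×4190 − 166×189 = 2146
Denominator: √[(30624 − 27556)(37848 − 35721)] = √[3068 × 2127] = 2554.5324
r = 2146 / 2554.5324 ≈ 0.840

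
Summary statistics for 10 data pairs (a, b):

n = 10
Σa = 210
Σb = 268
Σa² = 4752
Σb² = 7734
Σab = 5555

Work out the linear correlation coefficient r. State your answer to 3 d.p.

r = (nΣab − ΣaΣb) / √[(nΣa² − (Σa)²)(nΣb² − (Σb)²)]
Numerator: 10×5555 − 210×268 = -730
Denominator: √[(47520 − 44100)(77340 − 71824)] = √[3420 × 5516] = 4343.3535
r = -730 / 4343.3535 ≈ -0.168

-0.168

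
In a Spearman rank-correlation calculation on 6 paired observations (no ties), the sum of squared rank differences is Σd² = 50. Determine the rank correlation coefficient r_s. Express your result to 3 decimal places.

ρ = 1 − 6Σd² / [n(n²−1)] = 1 − 6×50 / (6×35)
  = 1 − 300/210 = 1 − 1.4286 ≈ -0.429

-0.429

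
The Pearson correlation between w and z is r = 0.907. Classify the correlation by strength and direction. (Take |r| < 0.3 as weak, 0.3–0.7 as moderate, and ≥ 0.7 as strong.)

strong positive

r = 0.907 > 0 so the relationship is positive.
|r| = 0.907, which falls in the strong range.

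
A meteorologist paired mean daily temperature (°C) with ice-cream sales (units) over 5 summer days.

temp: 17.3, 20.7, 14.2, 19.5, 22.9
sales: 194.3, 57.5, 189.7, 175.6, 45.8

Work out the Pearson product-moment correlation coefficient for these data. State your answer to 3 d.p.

n = 5, Σx = 94.6, Σy = 662.9, Σx² = 1834.08, Σy² = 109977.83, Σxy = 11718.4
nΣxy − ΣxΣy = 58592 − 62710.34 = -4118.34
nΣx² − (Σx)² = 9170.4 − 8949.16 = 221.24; nΣy² − (Σy)² = 549889.15 − 439436.41 = 110452.74
r = -4118.34 / √(221.24 × 110452.74) = -4118.34 / 4943.3353 ≈ -0.833

-0.833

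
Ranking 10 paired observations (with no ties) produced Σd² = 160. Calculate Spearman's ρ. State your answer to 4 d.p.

ρ = 1 − 6Σd² / [n(n²−1)] = 1 − 6×160 / (10×99)
  = 1 − 960/990 = 1 − 0.96970 ≈ 0.0303

0.0303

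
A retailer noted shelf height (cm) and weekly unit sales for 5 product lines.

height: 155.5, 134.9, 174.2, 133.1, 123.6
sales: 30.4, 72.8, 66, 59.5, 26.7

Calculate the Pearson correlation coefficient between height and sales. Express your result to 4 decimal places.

0.2441

n = 5, Σx = 721.3, Σy = 255.4, Σx² = 105716.47, Σy² = 14833.14, Σxy = 37264.69
nΣxy − ΣxΣy = 186323.45 − 184220.02 = 2103.43
nΣx² − (Σx)² = 528582.35 − 520273.69 = 8308.66; nΣy² − (Σy)² = 74165.7 − 65229.16 = 8936.54
r = 2103.43 / √(8308.66 × 8936.54) = 2103.43 / 8616.8830 ≈ 0.2441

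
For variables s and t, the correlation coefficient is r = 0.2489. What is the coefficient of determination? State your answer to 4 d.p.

0.0620

r² = (0.2489)² = 0.0620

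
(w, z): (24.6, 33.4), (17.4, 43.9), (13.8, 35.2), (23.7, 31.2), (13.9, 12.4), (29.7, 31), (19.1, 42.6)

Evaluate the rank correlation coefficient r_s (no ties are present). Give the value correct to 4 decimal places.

-0.2500

Rank w: 6, 3, 1, 5, 2, 7, 4
Rank z: 4, 7, 5, 3, 1, 2, 6
d = rank(w) − rank(z): 2, -4, -4, 2, 1, 5, -2; Σd² = 70
ρ = 1 − 6Σd² / [n(n²−1)] = 1 − 6×70 / (7×48) = 1 − 420/336 ≈ -0.2500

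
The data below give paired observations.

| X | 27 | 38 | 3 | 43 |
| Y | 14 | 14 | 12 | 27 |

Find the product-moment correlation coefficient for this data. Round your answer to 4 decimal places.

n = 4, ΣX = 111, ΣY = 67, ΣX² = 4031, ΣY² = 1265, ΣXY = 2107
nΣXY − ΣXΣY = 8428 − 7437 = 991
nΣX² − (ΣX)² = 16124 − 12321 = 3803; nΣY² − (ΣY)² = 5060 − 4489 = 571
r = 991 / √(3803 × 571) = 991 / 1473.6054 ≈ 0.6725

0.6725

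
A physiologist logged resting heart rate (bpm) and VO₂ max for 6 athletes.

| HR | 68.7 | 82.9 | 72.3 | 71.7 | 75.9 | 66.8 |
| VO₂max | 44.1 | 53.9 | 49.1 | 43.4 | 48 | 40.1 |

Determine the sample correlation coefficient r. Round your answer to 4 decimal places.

0.9210

n = 6, Σx = 438.3, Σy = 278.6, Σx² = 32183.33, Σy² = 13056.4, Σxy = 20481.57
nΣxy − ΣxΣy = 122889.42 − 122110.38 = 779.04
nΣx² − (Σx)² = 193099.98 − 192106.89 = 993.09; nΣy² − (Σy)² = 78338.4 − 77617.96 = 720.44
r = 779.04 / √(993.09 × 720.44) = 779.04 / 845.8497 ≈ 0.9210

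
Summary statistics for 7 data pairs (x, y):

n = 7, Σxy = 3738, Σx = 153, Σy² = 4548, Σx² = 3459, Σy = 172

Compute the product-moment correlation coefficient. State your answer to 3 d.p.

-0.111

r = (nΣxy − ΣxΣy) / √[(nΣx² − (Σx)²)(nΣy² − (Σy)²)]
Numerator: 7×3738 − 153×172 = -150
Denominator: √[(24213 − 23409)(31836 − 29584)] = √[804 × 2252] = 1345.5883
r = -150 / 1345.5883 ≈ -0.111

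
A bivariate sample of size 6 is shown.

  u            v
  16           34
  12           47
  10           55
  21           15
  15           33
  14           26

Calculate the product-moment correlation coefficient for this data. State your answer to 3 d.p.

-0.915

n = 6, Σu = 88, Σv = 210, Σu² = 1362, Σv² = 8380, Σuv = 2832
nΣuv − ΣuΣv = 16992 − 18480 = -1488
nΣu² − (Σu)² = 8172 − 7744 = 428; nΣv² − (Σv)² = 50280 − 44100 = 6180
r = -1488 / √(428 × 6180) = -1488 / 1626.3579 ≈ -0.915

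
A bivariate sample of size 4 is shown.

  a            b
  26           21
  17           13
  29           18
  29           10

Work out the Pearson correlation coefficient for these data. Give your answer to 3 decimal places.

n = 4, Σa = 101, Σb = 62, Σa² = 2647, Σb² = 1034, Σab = 1579
nΣab − ΣaΣb = 6316 − 6262 = 54
nΣa² − (Σa)² = 10588 − 10201 = 387; nΣb² − (Σb)² = 4136 − 3844 = 292
r = 54 / √(387 × 292) = 54 / 336.1607 ≈ 0.161

0.161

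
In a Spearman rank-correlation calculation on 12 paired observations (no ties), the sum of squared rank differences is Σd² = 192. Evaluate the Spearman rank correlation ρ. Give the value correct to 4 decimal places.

0.3287

ρ = 1 − 6Σd² / [n(n²−1)] = 1 − 6×192 / (12×143)
  = 1 − 1152/1716 = 1 − 0.67133 ≈ 0.3287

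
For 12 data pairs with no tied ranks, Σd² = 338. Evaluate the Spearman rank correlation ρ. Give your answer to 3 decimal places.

ρ = 1 − 6Σd² / [n(n²−1)] = 1 − 6×338 / (12×143)
  = 1 − 2028/1716 = 1 − 1.1818 ≈ -0.182

-0.182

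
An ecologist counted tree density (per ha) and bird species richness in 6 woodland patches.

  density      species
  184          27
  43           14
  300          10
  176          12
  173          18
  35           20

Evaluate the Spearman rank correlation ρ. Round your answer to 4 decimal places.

-0.3714

Rank density: 5, 2, 6, 4, 3, 1
Rank species: 6, 3, 1, 2, 4, 5
d = rank(density) − rank(species): -1, -1, 5, 2, -1, -4; Σd² = 48
ρ = 1 − 6Σd² / [n(n²−1)] = 1 − 6×48 / (6×35) = 1 − 288/210 ≈ -0.3714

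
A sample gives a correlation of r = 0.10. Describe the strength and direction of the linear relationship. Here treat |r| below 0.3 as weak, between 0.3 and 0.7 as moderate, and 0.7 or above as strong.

weak positive

r = 0.10 > 0 so the relationship is positive.
|r| = 0.10, which falls in the weak range.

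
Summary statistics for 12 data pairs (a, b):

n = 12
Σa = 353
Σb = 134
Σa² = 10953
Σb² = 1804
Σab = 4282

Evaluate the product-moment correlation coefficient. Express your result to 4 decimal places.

r = (nΣab − ΣaΣb) / √[(nΣa² − (Σa)²)(nΣb² − (Σb)²)]
Numerator: 12×4282 − 353×134 = 4082
Denominator: √[(131436 − 124609)(21648 − 17956)] = √[6827 × 3692] = 5020.4864
r = 4082 / 5020.4864 ≈ 0.8131

0.8131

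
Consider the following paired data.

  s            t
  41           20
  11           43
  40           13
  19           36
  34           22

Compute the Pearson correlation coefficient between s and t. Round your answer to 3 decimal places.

-0.974

n = 5, Σs = 145, Σt = 134, Σs² = 4919, Σt² = 4198, Σst = 3245
nΣst − ΣsΣt = 16225 − 19430 = -3205
nΣs² − (Σs)² = 24595 − 21025 = 3570; nΣt² − (Σt)² = 20990 − 17956 = 3034
r = -3205 / √(3570 × 3034) = -3205 / 3291.1062 ≈ -0.974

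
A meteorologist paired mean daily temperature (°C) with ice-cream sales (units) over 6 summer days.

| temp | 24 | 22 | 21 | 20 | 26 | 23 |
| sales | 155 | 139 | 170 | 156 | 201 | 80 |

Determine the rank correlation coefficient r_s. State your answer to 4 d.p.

0.0857

Rank temp: 5, 3, 2, 1, 6, 4
Rank sales: 3, 2, 5, 4, 6, 1
d = rank(temp) − rank(sales): 2, 1, -3, -3, 0, 3; Σd² = 32
ρ = 1 − 6Σd² / [n(n²−1)] = 1 − 6×32 / (6×35) = 1 − 192/210 ≈ 0.0857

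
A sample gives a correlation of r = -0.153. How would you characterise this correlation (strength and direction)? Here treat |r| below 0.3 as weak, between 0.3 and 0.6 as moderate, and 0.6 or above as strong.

weak negative

r = -0.153 < 0 so the relationship is negative.
|r| = 0.153, which falls in the weak range.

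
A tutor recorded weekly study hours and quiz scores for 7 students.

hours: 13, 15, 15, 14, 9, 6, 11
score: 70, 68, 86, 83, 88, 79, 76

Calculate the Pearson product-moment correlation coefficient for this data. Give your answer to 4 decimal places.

-0.2392

n = 7, Σx = 83, Σy = 550, Σx² = 1053, Σy² = 43570, Σxy = 6484
nΣxy − ΣxΣy = 45388 − 45650 = -262
nΣx² − (Σx)² = 7371 − 6889 = 482; nΣy² − (Σy)² = 304990 − 302500 = 2490
r = -262 / √(482 × 2490) = -262 / 1095.5273 ≈ -0.2392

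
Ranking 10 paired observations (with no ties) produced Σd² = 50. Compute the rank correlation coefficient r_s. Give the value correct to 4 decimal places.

ρ = 1 − 6Σd² / [n(n²−1)] = 1 − 6×50 / (10×99)
  = 1 − 300/990 = 1 − 0.30303 ≈ 0.6970

0.6970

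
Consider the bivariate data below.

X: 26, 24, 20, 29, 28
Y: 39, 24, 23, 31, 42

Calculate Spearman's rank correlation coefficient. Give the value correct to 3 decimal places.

0.700

Rank X: 3, 2, 1, 5, 4
Rank Y: 4, 2, 1, 3, 5
d = rank(X) − rank(Y): -1, 0, 0, 2, -1; Σd² = 6
ρ = 1 − 6Σd² / [n(n²−1)] = 1 − 6×6 / (5×24) = 1 − 36/120 ≈ 0.700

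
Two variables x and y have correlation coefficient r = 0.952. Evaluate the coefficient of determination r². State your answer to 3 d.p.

r² = (0.952)² = 0.906

0.906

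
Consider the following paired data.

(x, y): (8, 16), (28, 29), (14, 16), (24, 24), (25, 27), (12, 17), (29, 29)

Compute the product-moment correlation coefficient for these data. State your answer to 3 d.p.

n = 7, Σx = 140, Σy = 158, Σx² = 3230, Σy² = 3788, Σxy = 3460
nΣxy − ΣxΣy = 24220 − 22120 = 2100
nΣx² − (Σx)² = 22610 − 19600 = 3010; nΣy² − (Σy)² = 26516 − 24964 = 1552
r = 2100 / √(3010 × 1552) = 2100 / 2161.3699 ≈ 0.972

0.972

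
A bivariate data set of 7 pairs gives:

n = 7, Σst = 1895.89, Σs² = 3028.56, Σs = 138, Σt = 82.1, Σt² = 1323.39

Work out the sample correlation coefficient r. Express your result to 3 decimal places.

0.832

r = (nΣst − ΣsΣt) / √[(nΣs² − (Σs)²)(nΣt² − (Σt)²)]
Numerator: 7×1895.89 − 138×82.1 = 1941.43
Denominator: √[(21199.92 − 19044)(9263.73 − 6740.41)] = √[2155.92 × 2523.32] = 2332.3971
r = 1941.43 / 2332.3971 ≈ 0.832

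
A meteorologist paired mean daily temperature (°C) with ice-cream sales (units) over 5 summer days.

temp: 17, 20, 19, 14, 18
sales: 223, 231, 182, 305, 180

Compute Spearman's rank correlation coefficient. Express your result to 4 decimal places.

Rank temp: 2, 5, 4, 1, 3
Rank sales: 3, 4, 2, 5, 1
d = rank(temp) − rank(sales): -1, 1, 2, -4, 2; Σd² = 26
ρ = 1 − 6Σd² / [n(n²−1)] = 1 − 6×26 / (5×24) = 1 − 156/120 ≈ -0.3000

-0.3000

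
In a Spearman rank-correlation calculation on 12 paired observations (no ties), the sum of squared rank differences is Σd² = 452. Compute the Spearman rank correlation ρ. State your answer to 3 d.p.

ρ = 1 − 6Σd² / [n(n²−1)] = 1 − 6×452 / (12×143)
  = 1 − 2712/1716 = 1 − 1.5804 ≈ -0.580

-0.580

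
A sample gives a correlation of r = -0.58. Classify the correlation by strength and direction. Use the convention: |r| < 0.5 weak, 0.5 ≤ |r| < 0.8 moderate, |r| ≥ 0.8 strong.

moderate negative

r = -0.58 < 0 so the relationship is negative.
|r| = 0.58, which falls in the moderate range.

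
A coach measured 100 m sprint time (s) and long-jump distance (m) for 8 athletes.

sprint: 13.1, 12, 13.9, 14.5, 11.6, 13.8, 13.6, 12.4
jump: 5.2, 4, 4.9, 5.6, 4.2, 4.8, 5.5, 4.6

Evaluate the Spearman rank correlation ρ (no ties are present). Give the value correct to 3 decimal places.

Rank sprint: 4, 2, 7, 8, 1, 6, 5, 3
Rank jump: 6, 1, 5, 8, 2, 4, 7, 3
d = rank(sprint) − rank(jump): -2, 1, 2, 0, -1, 2, -2, 0; Σd² = 18
ρ = 1 − 6Σd² / [n(n²−1)] = 1 − 6×18 / (8×63) = 1 − 108/504 ≈ 0.786

0.786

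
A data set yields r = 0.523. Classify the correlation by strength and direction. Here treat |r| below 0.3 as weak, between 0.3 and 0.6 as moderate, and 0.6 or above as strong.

moderate positive

r = 0.523 > 0 so the relationship is positive.
|r| = 0.523, which falls in the moderate range.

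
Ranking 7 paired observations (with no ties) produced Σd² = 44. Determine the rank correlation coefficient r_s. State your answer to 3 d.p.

0.214

ρ = 1 − 6Σd² / [n(n²−1)] = 1 − 6×44 / (7×48)
  = 1 − 264/336 = 1 − 0.7857 ≈ 0.214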